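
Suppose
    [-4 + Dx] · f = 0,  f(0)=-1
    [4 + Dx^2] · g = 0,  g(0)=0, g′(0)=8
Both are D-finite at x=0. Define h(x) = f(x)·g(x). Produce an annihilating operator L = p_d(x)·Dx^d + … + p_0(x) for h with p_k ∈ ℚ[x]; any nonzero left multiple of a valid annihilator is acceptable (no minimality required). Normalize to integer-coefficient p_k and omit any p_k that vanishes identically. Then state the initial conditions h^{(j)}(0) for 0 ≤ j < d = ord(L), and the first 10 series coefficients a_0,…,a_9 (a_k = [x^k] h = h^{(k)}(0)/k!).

f: a_k = -1, -4, -8, -32/3, -32/3, -128/15, -256/45, -1024/315, -512/315, -2048/2835, …
g: a_k = 0, 8, 0, -16/3, 0, 16/15, 0, -32/315, 0, 16/2835, …
L₀ := L_f ⊗_s L_g (sym. prod.), ord ≤ 2.
L = 20 - 8·Dx + Dx^2  (order 2).
h: a_k = 0, -8, -32, -176/3, -64, -656/15, -704/45, 928/315, 128/15, 19184/2835, …
ICs: h(0) = 0, h′(0) = -8.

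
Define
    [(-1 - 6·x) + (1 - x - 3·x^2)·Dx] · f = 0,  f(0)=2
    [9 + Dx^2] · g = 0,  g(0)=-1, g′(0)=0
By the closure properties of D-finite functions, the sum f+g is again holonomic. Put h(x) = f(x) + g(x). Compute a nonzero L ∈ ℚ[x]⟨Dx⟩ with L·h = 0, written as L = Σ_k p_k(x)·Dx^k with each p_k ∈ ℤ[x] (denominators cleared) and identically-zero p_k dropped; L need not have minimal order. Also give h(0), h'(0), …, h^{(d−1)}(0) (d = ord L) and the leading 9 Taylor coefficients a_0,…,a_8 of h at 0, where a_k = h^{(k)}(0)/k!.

L = (459 + 2916·x + 1539·x^2 + 3888·x^3 + 3645·x^4 + 4374·x^5) + (-153 + 153·x + 378·x^2 - 405·x^3 + 2187·x^5 + 2187·x^6)·Dx + (51 + 324·x + 171·x^2 + 432·x^3 + 405·x^4 + 486·x^5)·Dx^2 + (-17 + 17·x + 42·x^2 - 45·x^3 + 243·x^5 + 243·x^6)·Dx^3  (order 3).
h: a_k = 1, 2, 25/2, 14, 277/8, 80, 15601/80, 434, 4550951/4480, …
ICs: h(0) = 1, h′(0) = 2, h′′(0) = 25.

f: a_k = 2, 2, 8, 14, 38, 80, 194, 434, 1016, …
g: a_k = -1, 0, 9/2, 0, -27/8, 0, 81/80, 0, -729/4480, …
f+g: L₀ = lclm(L_f,L_g), ord ≤ 1+2.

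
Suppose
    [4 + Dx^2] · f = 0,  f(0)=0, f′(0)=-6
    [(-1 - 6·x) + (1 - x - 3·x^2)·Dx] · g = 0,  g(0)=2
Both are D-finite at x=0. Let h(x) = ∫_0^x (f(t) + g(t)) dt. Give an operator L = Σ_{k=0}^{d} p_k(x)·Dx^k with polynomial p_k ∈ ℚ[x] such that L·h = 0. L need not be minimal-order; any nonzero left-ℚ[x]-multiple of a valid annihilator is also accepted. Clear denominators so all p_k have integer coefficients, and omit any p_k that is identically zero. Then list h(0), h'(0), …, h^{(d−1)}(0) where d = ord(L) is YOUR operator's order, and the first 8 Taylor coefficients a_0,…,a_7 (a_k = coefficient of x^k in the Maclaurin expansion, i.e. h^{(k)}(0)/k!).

L = (-92 - 608·x - 512·x^2 - 1104·x^3 - 360·x^4 - 432·x^5)·Dx + (24 - 4·x - 24·x^2 - 80·x^3 - 180·x^4 - 216·x^5 - 216·x^6)·Dx^2 + (-23 - 152·x - 128·x^2 - 276·x^3 - 90·x^4 - 108·x^5)·Dx^3 + (6 - x - 6·x^2 - 20·x^3 - 45·x^4 - 54·x^5 - 54·x^6)·Dx^4  (order 4).
h: a_k = 0, 2, -2, 8/3, 9/2, 38/5, 66/5, 194/7, …
ICs: h(0) = 0, h′(0) = 2, h′′(0) = -4, h′′′(0) = 16.

f: a_k = 0, -6, 0, 4, 0, -4/5, 0, 8/105, …
g: a_k = 2, 2, 8, 14, 38, 80, 194, 434, …
f+g: L₀ = lclm(L_f,L_g), ord ≤ 2+1.
∫: right-multiply L₀ by Dx.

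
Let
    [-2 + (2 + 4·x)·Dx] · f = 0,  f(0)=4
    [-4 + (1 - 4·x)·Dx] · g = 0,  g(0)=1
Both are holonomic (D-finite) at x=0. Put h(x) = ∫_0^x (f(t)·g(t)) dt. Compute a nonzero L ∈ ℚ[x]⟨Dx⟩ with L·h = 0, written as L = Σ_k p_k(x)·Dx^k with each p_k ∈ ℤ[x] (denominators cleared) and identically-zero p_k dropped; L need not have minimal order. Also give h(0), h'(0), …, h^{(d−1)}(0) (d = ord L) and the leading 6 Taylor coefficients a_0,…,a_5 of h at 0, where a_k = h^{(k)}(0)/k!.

f: a_k = 4, 4, -2, 2, -5/2, 7/2, …
g: a_k = 1, 4, 16, 64, 256, 1024, …
f·g: L₀ = L_f ⊗_s L_g, ord ≤ 1·1.
h=∫₀ˣh₀: take L = L₀·Dx.
L = (5 + 4·x)·Dx + (-1 + 2·x + 8·x^2)·Dx^2  (order 2).
h: a_k = 0, 4, 10, 26, 157/2, 2507/10, …
ICs: h(0) = 0, h′(0) = 4.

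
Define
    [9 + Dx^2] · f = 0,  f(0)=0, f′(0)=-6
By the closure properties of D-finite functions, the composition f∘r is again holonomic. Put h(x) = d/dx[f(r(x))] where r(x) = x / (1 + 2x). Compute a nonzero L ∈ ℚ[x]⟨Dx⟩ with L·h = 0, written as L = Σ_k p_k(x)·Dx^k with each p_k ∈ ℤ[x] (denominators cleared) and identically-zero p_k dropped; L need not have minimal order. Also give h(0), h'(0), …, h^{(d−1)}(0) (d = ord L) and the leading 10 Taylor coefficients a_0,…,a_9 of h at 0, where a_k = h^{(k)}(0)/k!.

f: a_k = 0, -6, 0, 9, 0, -81/20, 0, 243/280, 0, -243/2240, …
Change of var in L_f (x↦r) gives L₀.
Derive L from L₀ (diff closure).
L = (33 + 96·x + 96·x^2) + (12 + 72·x + 144·x^2 + 96·x^3)·Dx + (1 + 8·x + 24·x^2 + 32·x^3 + 16·x^4)·Dx^2  (order 2).
h: a_k = -6, 24, -45, -24, 2319/4, -2925, 429483/40, -166326/5, 40937265/448, -25369845/112, …
ICs: h(0) = -6, h′(0) = 24.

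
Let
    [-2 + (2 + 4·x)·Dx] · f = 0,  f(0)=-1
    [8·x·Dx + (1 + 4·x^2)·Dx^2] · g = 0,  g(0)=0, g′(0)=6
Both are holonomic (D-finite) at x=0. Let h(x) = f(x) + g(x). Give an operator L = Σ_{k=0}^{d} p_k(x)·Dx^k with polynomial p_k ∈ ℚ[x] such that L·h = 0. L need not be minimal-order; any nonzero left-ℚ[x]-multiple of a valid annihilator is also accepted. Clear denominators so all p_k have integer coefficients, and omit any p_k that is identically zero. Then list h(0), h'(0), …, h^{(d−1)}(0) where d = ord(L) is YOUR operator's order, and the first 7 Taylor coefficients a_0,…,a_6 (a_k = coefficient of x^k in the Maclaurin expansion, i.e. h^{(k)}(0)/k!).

L = (-8 - 40·x + 96·x^2 + 96·x^3)·Dx + (-11 - 32·x + 40·x^2 + 384·x^3 + 336·x^4)·Dx^2 + (-1 + 6·x + 24·x^2 + 48·x^3 + 112·x^4 + 96·x^5)·Dx^3  (order 3).
h: a_k = -1, 5, 1/2, -17/2, 5/8, 733/40, 21/16, …
ICs: h(0) = -1, h′(0) = 5, h′′(0) = 1.

f: a_k = -1, -1, 1/2, -1/2, 5/8, -7/8, 21/16, …
g: a_k = 0, 6, 0, -8, 0, 96/5, 0, …
h₀=f+g: left-lcm gives L₀, ord ≤ 3.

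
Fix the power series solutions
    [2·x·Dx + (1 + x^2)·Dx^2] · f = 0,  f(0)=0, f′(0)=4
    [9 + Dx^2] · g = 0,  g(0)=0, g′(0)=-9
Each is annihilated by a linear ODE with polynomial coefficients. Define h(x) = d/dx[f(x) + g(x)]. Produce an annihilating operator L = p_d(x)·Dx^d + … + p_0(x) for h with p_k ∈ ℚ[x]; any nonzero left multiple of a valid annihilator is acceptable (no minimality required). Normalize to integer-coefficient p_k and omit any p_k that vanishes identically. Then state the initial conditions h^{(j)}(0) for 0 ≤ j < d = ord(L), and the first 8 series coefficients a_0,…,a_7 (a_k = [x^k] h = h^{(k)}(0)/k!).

L = (-54·x + 540·x^3 + 162·x^5) + (63 + 279·x^2 + 297·x^4 + 81·x^6)·Dx + (-6·x + 60·x^3 + 18·x^5)·Dx^2 + (7 + 31·x^2 + 33·x^4 + 9·x^6)·Dx^3  (order 3).
h: a_k = -5, 0, 73/2, 0, -211/8, 0, 409/80, 0, …
ICs: h(0) = -5, h′(0) = 0, h′′(0) = 73.

f: a_k = 0, 4, 0, -4/3, 0, 4/5, 0, -4/7, …
g: a_k = 0, -9, 0, 27/2, 0, -243/40, 0, 729/560, …
h₀=f+g: left-lcm gives L₀, ord ≤ 4.
Differentiate: ansatz ord ≤ ord L₀ ⇒ L.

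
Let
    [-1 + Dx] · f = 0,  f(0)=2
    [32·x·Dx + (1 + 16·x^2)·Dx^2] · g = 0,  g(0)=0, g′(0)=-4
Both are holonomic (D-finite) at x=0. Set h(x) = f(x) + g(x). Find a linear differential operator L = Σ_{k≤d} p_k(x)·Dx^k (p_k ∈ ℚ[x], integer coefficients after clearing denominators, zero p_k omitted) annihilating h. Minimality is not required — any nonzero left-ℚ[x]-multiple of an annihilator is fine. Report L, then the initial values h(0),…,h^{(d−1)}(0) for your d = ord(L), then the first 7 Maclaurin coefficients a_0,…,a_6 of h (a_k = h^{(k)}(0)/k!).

f: a_k = 2, 2, 1, 1/3, 1/12, 1/60, 1/360, …
g: a_k = 0, -4, 0, 64/3, 0, -1024/5, 0, …
Weyl lclm of L_f,L_g ⇒ L₀ (ord ≤ 3).
L = (32 - 32·x - 1536·x^2 - 512·x^3)·Dx + (-33 + 1504·x^2 - 256·x^4)·Dx^2 + (1 + 32·x + 32·x^2 + 512·x^3 + 256·x^4)·Dx^3  (order 3).
h: a_k = 2, -2, 1, 65/3, 1/12, -12287/60, 1/360, …
ICs: h(0) = 2, h′(0) = -2, h′′(0) = 2.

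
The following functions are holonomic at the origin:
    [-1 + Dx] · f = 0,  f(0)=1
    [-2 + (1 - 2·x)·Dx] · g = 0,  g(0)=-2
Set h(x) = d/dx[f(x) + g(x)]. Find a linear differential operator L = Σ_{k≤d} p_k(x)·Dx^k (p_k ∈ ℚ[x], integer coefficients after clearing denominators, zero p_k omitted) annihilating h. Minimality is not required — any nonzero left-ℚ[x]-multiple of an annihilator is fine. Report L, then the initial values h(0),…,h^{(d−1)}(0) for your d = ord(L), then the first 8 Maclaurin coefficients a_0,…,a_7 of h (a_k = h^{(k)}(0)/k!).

f: a_k = 1, 1, 1/2, 1/6, 1/24, 1/120, 1/720, 1/5040, …
g: a_k = -2, -4, -8, -16, -32, -64, -128, -256, …
Weyl lclm of L_f,L_g ⇒ L₀ (ord ≤ 2).
Derive L from L₀ (diff closure).
L = (20 + 8·x) + (-23 - 4·x + 4·x^2)·Dx + (3 - 4·x - 4·x^2)·Dx^2  (order 2).
h: a_k = -3, -15, -95/2, -767/6, -7679/24, -92159/120, -1290239/720, -20643839/5040, …
ICs: h(0) = -3, h′(0) = -15.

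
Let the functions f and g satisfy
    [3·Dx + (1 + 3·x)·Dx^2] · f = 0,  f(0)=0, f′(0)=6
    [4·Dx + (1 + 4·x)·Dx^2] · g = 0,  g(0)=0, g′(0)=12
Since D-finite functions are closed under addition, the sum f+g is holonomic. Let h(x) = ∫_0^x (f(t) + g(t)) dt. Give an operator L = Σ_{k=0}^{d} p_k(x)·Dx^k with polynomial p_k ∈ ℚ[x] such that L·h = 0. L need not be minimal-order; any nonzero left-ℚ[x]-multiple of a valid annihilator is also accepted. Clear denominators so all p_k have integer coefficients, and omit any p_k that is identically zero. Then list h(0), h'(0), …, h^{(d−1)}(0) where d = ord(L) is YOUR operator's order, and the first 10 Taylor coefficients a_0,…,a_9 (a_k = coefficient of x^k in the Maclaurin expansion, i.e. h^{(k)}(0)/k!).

L = 24·Dx^2 + (14 + 48·x)·Dx^3 + (1 + 7·x + 12·x^2)·Dx^4  (order 4).
h: a_k = 0, 0, 9, -11, 41/2, -93/2, 593/5, -2291/7, 26763/28, -34955/12, …
ICs: h(0) = 0, h′(0) = 0, h′′(0) = 18, h′′′(0) = -66.

f: a_k = 0, 6, -9, 18, -81/2, 486/5, -243, 4374/7, -6561/4, 4374, …
g: a_k = 0, 12, -24, 64, -192, 3072/5, -2048, 49152/7, -24576, 262144/3, …
L₀ := lclm(L_f,L_g); ord L₀ ≤ 2+2.
∫: right-multiply L₀ by Dx.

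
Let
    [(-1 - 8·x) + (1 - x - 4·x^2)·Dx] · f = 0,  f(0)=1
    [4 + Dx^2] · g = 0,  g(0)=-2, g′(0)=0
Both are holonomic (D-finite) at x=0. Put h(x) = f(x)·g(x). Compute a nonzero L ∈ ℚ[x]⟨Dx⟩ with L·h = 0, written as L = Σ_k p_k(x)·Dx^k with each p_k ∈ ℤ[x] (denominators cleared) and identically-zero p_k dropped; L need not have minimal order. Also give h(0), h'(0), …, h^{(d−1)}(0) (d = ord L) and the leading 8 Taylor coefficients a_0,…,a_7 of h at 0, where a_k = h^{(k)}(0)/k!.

f: a_k = 1, 1, 5, 9, 29, 65, 181, 441, …
g: a_k = -2, 0, 4, 0, -4/3, 0, 8/45, 0, …
h₀=f·g: eliminate ⇒ L₀, order ≤ 1·2.
L = (4 + 4·x + 16·x^2) + (2 + 16·x)·Dx + (-1 + x + 4·x^2)·Dx^2  (order 2).
h: a_k = -2, -2, -6, -14, -118/3, -286/3, -11362/45, -28522/45, …
ICs: h(0) = -2, h′(0) = -2.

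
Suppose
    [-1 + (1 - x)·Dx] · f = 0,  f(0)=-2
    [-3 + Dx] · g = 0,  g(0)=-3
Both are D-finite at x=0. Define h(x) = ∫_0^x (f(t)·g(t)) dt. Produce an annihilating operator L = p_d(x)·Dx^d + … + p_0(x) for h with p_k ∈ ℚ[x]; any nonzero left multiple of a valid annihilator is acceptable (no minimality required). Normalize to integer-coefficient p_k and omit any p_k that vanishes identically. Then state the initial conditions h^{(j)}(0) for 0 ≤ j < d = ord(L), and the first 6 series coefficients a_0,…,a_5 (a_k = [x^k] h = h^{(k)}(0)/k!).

f: a_k = -2, -2, -2, -2, -2, -2, …
g: a_k = -3, -9, -27/2, -27/2, -81/8, -243/40, …
Sym-product of L_f,L_g gives L₀ (≤ ord 1).
∫: right-multiply L₀ by Dx.
L = (4 - 3·x)·Dx + (-1 + x)·Dx^2  (order 2).
h: a_k = 0, 6, 12, 17, 39/2, 393/20, …
ICs: h(0) = 0, h′(0) = 6.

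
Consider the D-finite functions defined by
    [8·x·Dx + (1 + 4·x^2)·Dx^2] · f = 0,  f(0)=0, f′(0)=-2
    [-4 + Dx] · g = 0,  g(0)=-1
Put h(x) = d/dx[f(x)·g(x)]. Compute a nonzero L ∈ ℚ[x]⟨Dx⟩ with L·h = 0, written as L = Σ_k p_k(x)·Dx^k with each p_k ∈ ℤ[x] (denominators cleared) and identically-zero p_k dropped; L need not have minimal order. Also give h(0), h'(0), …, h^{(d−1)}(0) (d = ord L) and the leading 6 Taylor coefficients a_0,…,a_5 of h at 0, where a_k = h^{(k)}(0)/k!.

f: a_k = 0, -2, 0, 8/3, 0, -32/5, …
g: a_k = -1, -4, -8, -32/3, -32/3, -128/15, …
f·g: L₀ = L_f ⊗_s L_g, ord ≤ 2·1.
Derive L from L₀ (diff closure).
L = (8 - 64·x + 224·x^2 - 256·x^3 + 256·x^4) + (-6 + 24·x - 88·x^2 + 96·x^3 - 128·x^4)·Dx + (1 - 2·x + 8·x^2 - 8·x^3 + 16·x^4)·Dx^2  (order 2).
h: a_k = 2, 16, 40, 128/3, 32, 256/3, …
ICs: h(0) = 2, h′(0) = 16.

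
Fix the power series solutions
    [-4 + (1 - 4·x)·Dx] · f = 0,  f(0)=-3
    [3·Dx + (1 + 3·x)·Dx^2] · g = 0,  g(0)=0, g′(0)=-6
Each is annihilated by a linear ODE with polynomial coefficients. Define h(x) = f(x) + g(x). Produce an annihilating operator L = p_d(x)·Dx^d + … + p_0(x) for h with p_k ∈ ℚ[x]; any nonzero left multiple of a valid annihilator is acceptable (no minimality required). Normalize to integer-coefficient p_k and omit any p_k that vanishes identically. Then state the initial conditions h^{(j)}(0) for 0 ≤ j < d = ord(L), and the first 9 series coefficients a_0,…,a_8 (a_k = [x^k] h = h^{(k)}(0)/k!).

f: a_k = -3, -12, -48, -192, -768, -3072, -12288, -49152, -196608, …
g: a_k = 0, -6, 9, -18, 81/2, -486/5, 243, -4374/7, 6561/4, …
Weyl lclm of L_f,L_g ⇒ L₀ (ord ≤ 3).
L = (432 + 288·x)·Dx + (78 + 720·x + 576·x^2)·Dx^2 + (-11 - x + 144·x^2 + 144·x^3)·Dx^3  (order 3).
h: a_k = -3, -18, -39, -210, -1455/2, -15846/5, -12045, -348438/7, -779871/4, …
ICs: h(0) = -3, h′(0) = -18, h′′(0) = -78.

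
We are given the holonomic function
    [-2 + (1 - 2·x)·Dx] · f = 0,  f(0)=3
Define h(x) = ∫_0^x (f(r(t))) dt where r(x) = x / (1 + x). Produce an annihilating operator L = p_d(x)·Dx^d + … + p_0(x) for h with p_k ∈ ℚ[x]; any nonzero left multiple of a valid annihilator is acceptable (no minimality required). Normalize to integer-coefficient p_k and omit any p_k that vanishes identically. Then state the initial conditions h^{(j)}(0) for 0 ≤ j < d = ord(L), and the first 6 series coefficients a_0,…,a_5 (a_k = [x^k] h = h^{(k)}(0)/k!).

L = 2·Dx + (-1 + x^2)·Dx^2  (order 2).
h: a_k = 0, 3, 3, 2, 3/2, 6/5, …
ICs: h(0) = 0, h′(0) = 3.

f: a_k = 3, 6, 12, 24, 48, 96, …
Substitute x→r, Dx→(1/r')Dx; clear ⇒ L₀.
∫: right-multiply L₀ by Dx.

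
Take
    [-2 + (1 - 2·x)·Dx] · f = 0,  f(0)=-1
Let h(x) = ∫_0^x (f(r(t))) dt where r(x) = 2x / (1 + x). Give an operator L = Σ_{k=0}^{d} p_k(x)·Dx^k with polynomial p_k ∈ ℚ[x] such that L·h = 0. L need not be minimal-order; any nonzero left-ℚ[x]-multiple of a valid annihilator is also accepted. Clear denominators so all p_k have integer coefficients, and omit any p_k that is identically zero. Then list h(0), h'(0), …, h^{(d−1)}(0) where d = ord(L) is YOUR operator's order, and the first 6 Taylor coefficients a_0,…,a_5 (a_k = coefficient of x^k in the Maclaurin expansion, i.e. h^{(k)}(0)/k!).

L = 4·Dx + (-1 + 2·x + 3·x^2)·Dx^2  (order 2).
h: a_k = 0, -1, -2, -4, -9, -108/5, …
ICs: h(0) = 0, h′(0) = -1.

f: a_k = -1, -2, -4, -8, -16, -32, …
h₀=f(r): pull back L_f along r ⇒ L₀.
Integrate: L := L₀·Dx.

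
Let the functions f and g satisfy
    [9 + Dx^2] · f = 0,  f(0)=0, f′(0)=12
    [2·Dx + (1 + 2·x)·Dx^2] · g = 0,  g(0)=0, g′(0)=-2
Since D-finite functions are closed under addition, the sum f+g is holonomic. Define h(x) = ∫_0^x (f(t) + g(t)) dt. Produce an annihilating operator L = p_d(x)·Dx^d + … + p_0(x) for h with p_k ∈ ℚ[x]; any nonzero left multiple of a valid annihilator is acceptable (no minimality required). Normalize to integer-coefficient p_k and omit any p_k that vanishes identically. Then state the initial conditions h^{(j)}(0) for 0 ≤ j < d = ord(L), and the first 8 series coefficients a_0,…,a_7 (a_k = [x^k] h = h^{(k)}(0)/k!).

f: a_k = 0, 12, 0, -18, 0, 81/10, 0, -243/140, …
g: a_k = 0, -2, 2, -8/3, 4, -32/5, 32/3, -128/7, …
h₀=f+g: left-lcm gives L₀, ord ≤ 4.
∫: right-multiply L₀ by Dx.
L = (594 + 648·x + 648·x^2)·Dx^2 + (153 + 630·x + 972·x^2 + 648·x^3)·Dx^3 + (66 + 72·x + 72·x^2)·Dx^4 + (17 + 70·x + 108·x^2 + 72·x^3)·Dx^5  (order 5).
h: a_k = 0, 0, 5, 2/3, -31/6, 4/5, 17/60, 32/21, …
ICs: h(0) = 0, h′(0) = 0, h′′(0) = 10, h′′′(0) = 4, h′′′′(0) = -124.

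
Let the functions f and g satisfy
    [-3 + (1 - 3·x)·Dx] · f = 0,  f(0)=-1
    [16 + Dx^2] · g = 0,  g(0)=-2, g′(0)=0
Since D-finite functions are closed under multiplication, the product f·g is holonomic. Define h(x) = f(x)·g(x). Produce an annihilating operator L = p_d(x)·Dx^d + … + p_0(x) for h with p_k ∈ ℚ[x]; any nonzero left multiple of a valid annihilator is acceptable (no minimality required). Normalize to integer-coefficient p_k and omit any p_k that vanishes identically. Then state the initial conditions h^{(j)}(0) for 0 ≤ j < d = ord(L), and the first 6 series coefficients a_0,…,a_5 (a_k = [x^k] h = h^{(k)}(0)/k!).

L = (-16 + 48·x) + 6·Dx + (-1 + 3·x)·Dx^2  (order 2).
h: a_k = 2, 6, 2, 6, 118/3, 118, …
ICs: h(0) = 2, h′(0) = 6.

f: a_k = -1, -3, -9, -27, -81, -243, …
g: a_k = -2, 0, 16, 0, -64/3, 0, …
L₀ := L_f ⊗_s L_g (sym. prod.), ord ≤ 2.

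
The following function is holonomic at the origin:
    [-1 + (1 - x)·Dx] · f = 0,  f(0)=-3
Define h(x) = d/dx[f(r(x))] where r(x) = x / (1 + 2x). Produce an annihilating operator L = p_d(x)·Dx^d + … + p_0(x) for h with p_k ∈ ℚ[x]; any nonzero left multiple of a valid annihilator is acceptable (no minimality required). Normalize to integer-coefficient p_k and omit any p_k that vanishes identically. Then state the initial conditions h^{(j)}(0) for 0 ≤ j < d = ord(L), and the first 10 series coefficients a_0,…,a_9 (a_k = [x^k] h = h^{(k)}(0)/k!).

f: a_k = -3, -3, -3, -3, -3, -3, -3, -3, -3, -3, …
Substitute x→r, Dx→(1/r')Dx; clear ⇒ L₀.
h₀' ⇒ L via d/dx closure of L₀.
L = -4 + (-2 - 2·x)·Dx  (order 1).
h: a_k = -3, 6, -9, 12, -15, 18, -21, 24, -27, 30, …
ICs: h(0) = -3.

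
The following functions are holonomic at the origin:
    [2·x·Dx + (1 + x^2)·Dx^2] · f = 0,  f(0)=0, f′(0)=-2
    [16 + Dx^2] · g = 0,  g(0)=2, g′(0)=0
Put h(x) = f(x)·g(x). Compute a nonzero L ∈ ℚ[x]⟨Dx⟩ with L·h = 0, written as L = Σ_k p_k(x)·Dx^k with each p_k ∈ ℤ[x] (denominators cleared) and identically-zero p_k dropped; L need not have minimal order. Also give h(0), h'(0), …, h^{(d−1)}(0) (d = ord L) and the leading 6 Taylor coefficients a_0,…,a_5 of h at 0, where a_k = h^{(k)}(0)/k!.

L = (5440 + 19136·x^2 + 25856·x^4 + 16384·x^6 + 4096·x^8) + (1152·x + 3200·x^3 + 3072·x^5 + 1024·x^7)·Dx + (612 + 2252·x^2 + 3168·x^4 + 2048·x^6 + 512·x^8)·Dx^2 + (72·x + 200·x^3 + 192·x^5 + 64·x^7)·Dx^3 + (17 + 66·x^2 + 97·x^4 + 64·x^6 + 16·x^8)·Dx^4  (order 4).
h: a_k = 0, -4, 0, 100/3, 0, -812/15, …
ICs: h(0) = 0, h′(0) = -4, h′′(0) = 0, h′′′(0) = 200.

f: a_k = 0, -2, 0, 2/3, 0, -2/5, …
g: a_k = 2, 0, -16, 0, 64/3, 0, …
L₀ := L_f ⊗_s L_g (sym. prod.), ord ≤ 4.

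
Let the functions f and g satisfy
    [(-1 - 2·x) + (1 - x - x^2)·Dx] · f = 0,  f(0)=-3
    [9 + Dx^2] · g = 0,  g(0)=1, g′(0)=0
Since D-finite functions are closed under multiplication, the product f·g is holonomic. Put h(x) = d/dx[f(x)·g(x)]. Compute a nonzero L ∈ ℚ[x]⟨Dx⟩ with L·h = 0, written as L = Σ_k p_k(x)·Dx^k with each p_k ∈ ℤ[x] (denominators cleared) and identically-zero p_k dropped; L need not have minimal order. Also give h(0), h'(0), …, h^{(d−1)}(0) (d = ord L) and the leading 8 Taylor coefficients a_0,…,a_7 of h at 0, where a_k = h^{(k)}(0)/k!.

L = (3 - 162·x - 81·x^2 + 162·x^3 + 81·x^4) + (-12 - 6·x + 54·x^2 + 36·x^3)·Dx + (7 - 16·x - 7·x^2 + 18·x^3 + 9·x^4)·Dx^2  (order 2).
h: a_k = -3, 15, 27/2, 15/2, 255/8, 2709/40, 9891/80, 127509/560, …
ICs: h(0) = -3, h′(0) = 15.

f: a_k = -3, -3, -6, -9, -15, -24, -39, -63, …
g: a_k = 1, 0, -9/2, 0, 27/8, 0, -81/80, 0, …
Sym-product of L_f,L_g gives L₀ (≤ ord 2).
Derive L from L₀ (diff closure).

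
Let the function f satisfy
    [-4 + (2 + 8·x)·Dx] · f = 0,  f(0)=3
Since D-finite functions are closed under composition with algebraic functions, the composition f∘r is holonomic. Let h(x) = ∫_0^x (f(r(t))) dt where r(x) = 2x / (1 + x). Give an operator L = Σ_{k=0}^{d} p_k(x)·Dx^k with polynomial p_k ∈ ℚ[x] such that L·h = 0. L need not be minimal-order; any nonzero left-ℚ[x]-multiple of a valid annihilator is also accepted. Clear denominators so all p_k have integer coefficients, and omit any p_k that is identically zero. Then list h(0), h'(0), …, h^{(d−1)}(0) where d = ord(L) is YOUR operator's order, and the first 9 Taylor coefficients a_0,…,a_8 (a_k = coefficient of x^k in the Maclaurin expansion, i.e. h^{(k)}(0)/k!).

f: a_k = 3, 6, -6, 12, -30, 84, -252, 792, -2574, …
f∘r: x↦r, Dx↦Dx/r' in L_f ⇒ L₀.
h=∫h₀ ⇒ L = L₀·Dx.
L = -4·Dx + (1 + 10·x + 9·x^2)·Dx^2  (order 2).
h: a_k = 0, 3, 6, -12, 39, -852/5, 882, -35460/7, 62415/2, …
ICs: h(0) = 0, h′(0) = 3.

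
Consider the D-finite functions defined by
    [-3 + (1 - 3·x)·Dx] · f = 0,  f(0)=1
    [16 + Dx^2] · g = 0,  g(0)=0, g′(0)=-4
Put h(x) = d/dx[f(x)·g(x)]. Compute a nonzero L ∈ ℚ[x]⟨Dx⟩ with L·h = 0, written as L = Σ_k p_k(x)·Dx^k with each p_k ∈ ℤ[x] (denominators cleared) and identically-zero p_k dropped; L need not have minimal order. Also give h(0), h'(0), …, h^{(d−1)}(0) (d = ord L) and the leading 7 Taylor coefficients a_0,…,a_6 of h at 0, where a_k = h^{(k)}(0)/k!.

L = (-2 - 96·x + 144·x^2) + (-6 + 18·x)·Dx + (1 - 6·x + 9·x^2)·Dx^2  (order 2).
h: a_k = -4, -24, -76, -304, -3548/3, -21288/5, -669548/45, …
ICs: h(0) = -4, h′(0) = -24.

f: a_k = 1, 3, 9, 27, 81, 243, 729, …
g: a_k = 0, -4, 0, 32/3, 0, -128/15, 0, …
f·g: L₀ = L_f ⊗_s L_g, ord ≤ 1·2.
h₀' ⇒ L via d/dx closure of L₀.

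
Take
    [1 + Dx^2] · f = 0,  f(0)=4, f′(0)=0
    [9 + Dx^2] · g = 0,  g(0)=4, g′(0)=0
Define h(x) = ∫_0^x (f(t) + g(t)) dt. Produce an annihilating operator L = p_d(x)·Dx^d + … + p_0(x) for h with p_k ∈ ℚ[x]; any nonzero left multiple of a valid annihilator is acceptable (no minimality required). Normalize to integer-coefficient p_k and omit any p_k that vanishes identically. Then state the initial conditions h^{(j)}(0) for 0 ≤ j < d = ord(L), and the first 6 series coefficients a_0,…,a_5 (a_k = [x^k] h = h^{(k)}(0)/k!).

L = 9·Dx + 10·Dx^3 + Dx^5  (order 5).
h: a_k = 0, 8, 0, -20/3, 0, 41/15, …
ICs: h(0) = 0, h′(0) = 8, h′′(0) = 0, h′′′(0) = -40, h′′′′(0) = 0.

f: a_k = 4, 0, -2, 0, 1/6, 0, …
g: a_k = 4, 0, -18, 0, 27/2, 0, …
Sum ⇒ L₀ = lclm(L_f,L_g) in ℚ(x)⟨Dx⟩.
Integrate: L := L₀·Dx.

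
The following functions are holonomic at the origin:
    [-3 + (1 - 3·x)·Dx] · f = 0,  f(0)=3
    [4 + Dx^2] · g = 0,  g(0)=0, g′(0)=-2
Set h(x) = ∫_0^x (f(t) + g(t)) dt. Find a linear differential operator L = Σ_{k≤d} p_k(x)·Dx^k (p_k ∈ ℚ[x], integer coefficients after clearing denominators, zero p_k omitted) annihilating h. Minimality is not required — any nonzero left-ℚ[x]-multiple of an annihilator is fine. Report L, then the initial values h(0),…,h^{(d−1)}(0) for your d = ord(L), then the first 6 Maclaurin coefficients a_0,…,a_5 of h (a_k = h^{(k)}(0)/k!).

L = (348 - 144·x + 216·x^2)·Dx + (-44 + 180·x - 216·x^2 + 216·x^3)·Dx^2 + (87 - 36·x + 54·x^2)·Dx^3 + (-11 + 45·x - 54·x^2 + 54·x^3)·Dx^4  (order 4).
h: a_k = 0, 3, 7/2, 9, 247/12, 243/5, …
ICs: h(0) = 0, h′(0) = 3, h′′(0) = 7, h′′′(0) = 54.

f: a_k = 3, 9, 27, 81, 243, 729, …
g: a_k = 0, -2, 0, 4/3, 0, -4/15, …
Weyl lclm of L_f,L_g ⇒ L₀ (ord ≤ 3).
h=∫₀ˣh₀: take L = L₀·Dx.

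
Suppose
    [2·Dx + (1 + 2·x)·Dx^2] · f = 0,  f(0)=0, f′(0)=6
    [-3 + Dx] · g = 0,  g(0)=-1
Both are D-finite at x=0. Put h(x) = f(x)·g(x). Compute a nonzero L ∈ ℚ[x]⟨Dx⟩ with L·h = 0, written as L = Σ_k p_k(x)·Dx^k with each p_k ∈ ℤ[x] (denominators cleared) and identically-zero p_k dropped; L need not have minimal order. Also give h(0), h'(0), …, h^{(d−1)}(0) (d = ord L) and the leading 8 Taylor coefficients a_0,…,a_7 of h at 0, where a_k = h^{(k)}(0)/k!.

L = (3 + 18·x) + (-4 - 12·x)·Dx + (1 + 2·x)·Dx^2  (order 2).
h: a_k = 0, -6, -12, -17, -12, -249/20, 1/2, -3411/280, …
ICs: h(0) = 0, h′(0) = -6.

f: a_k = 0, 6, -6, 8, -12, 96/5, -32, 384/7, …
g: a_k = -1, -3, -9/2, -9/2, -27/8, -81/40, -81/80, -243/560, …
h₀=f·g: eliminate ⇒ L₀, order ≤ 2·1.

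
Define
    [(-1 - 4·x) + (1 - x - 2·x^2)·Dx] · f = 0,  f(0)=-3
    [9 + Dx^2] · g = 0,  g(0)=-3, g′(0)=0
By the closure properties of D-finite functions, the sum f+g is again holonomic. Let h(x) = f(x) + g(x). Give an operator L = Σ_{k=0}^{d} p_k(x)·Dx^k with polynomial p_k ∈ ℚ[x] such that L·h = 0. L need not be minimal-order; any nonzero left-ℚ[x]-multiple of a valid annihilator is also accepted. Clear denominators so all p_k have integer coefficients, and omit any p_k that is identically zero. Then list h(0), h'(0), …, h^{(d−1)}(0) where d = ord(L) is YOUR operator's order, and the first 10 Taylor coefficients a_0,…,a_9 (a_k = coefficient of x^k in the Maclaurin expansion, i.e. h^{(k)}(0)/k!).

f: a_k = -3, -3, -9, -15, -33, -63, -129, -255, -513, -1023, …
g: a_k = -3, 0, 27/2, 0, -81/8, 0, 243/80, 0, -2187/4480, 0, …
h₀=f+g: left-lcm gives L₀, ord ≤ 3.
L = (117 + 486·x + 135·x^2 + 360·x^3 + 540·x^4 + 432·x^5) + (-45 + 63·x + 81·x^2 - 153·x^3 - 18·x^4 + 324·x^5 + 216·x^6)·Dx + (13 + 54·x + 15·x^2 + 40·x^3 + 60·x^4 + 48·x^5)·Dx^2 + (-5 + 7·x + 9·x^2 - 17·x^3 - 2·x^4 + 36·x^5 + 24·x^6)·Dx^3  (order 3).
h: a_k = -6, -3, 9/2, -15, -345/8, -63, -10077/80, -255, -2300427/4480, -1023, …
ICs: h(0) = -6, h′(0) = -3, h′′(0) = 9.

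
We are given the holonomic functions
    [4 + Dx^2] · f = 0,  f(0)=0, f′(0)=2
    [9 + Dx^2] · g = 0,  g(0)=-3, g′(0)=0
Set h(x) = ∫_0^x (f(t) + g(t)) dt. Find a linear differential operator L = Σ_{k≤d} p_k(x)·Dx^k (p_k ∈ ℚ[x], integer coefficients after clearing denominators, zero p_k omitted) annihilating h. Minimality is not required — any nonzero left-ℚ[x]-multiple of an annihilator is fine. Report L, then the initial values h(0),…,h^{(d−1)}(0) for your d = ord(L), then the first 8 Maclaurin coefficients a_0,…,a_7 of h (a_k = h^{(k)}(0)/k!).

L = 36·Dx + 13·Dx^3 + Dx^5  (order 5).
h: a_k = 0, -3, 1, 9/2, -1/3, -81/40, 2/45, 243/560, …
ICs: h(0) = 0, h′(0) = -3, h′′(0) = 2, h′′′(0) = 27, h′′′′(0) = -8.

f: a_k = 0, 2, 0, -4/3, 0, 4/15, 0, -8/315, …
g: a_k = -3, 0, 27/2, 0, -81/8, 0, 243/80, 0, …
L₀ := lclm(L_f,L_g); ord L₀ ≤ 2+2.
h=∫₀ˣh₀: take L = L₀·Dx.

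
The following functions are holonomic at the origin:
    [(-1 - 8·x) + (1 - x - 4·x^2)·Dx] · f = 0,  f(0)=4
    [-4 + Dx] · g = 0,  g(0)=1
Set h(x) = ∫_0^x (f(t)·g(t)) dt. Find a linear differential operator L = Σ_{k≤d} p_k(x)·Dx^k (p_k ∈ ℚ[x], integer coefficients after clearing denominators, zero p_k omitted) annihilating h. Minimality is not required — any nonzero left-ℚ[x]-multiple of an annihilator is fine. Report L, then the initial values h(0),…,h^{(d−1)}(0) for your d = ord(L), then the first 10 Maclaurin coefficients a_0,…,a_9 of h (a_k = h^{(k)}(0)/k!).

L = (5 + 4·x - 16·x^2)·Dx + (-1 + x + 4·x^2)·Dx^2  (order 2).
h: a_k = 0, 4, 10, 68/3, 143/3, 1516/15, 9766/45, 30116/63, 674711/630, 6917132/2835, …
ICs: h(0) = 0, h′(0) = 4.

f: a_k = 4, 4, 20, 36, 116, 260, 724, 1764, 4660, 11716, …
g: a_k = 1, 4, 8, 32/3, 32/3, 128/15, 256/45, 1024/315, 512/315, 2048/2835, …
L₀ := L_f ⊗_s L_g (sym. prod.), ord ≤ 1.
Integrate: L := L₀·Dx.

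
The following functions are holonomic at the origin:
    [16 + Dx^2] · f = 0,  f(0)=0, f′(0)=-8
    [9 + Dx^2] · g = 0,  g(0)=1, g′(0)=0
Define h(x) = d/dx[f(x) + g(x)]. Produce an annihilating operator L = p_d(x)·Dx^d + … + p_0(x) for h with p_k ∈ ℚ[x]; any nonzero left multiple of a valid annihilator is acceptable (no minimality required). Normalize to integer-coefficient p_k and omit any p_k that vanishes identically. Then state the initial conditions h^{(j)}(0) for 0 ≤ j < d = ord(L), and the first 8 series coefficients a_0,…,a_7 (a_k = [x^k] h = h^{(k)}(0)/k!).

L = 144 + 25·Dx^2 + Dx^4  (order 4).
h: a_k = -8, -9, 64, 27/2, -256/3, -243/40, 2048/45, 729/560, …
ICs: h(0) = -8, h′(0) = -9, h′′(0) = 128, h′′′(0) = 81.

f: a_k = 0, -8, 0, 64/3, 0, -256/15, 0, 2048/315, …
g: a_k = 1, 0, -9/2, 0, 27/8, 0, -81/80, 0, …
Sum ⇒ L₀ = lclm(L_f,L_g) in ℚ(x)⟨Dx⟩.
h₀' ⇒ L via d/dx closure of L₀.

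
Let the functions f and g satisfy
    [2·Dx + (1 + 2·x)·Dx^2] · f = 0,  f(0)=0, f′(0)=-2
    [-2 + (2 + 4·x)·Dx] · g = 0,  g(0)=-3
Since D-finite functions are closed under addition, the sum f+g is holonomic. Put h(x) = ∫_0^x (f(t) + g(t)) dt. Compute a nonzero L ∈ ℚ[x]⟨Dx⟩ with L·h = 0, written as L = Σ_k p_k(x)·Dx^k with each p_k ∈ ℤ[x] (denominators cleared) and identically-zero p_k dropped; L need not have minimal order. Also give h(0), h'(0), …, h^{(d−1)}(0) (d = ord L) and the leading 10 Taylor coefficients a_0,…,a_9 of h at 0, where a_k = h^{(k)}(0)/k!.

f: a_k = 0, -2, 2, -8/3, 4, -32/5, 32/3, -128/7, 32, -512/9, …
g: a_k = -3, -3, 3/2, -3/2, 15/8, -21/8, 63/16, -99/16, 1287/128, -2145/128, …
L₀ := lclm(L_f,L_g); ord L₀ ≤ 2+1.
h=∫h₀ ⇒ L = L₀·Dx.
L = 2·Dx^2 + (5 + 10·x)·Dx^3 + (1 + 4·x + 4·x^2)·Dx^4  (order 4).
h: a_k = 0, -3, -5/2, 7/6, -25/24, 47/40, -361/240, 701/336, -2741/896, 5383/1152, …
ICs: h(0) = 0, h′(0) = -3, h′′(0) = -5, h′′′(0) = 7.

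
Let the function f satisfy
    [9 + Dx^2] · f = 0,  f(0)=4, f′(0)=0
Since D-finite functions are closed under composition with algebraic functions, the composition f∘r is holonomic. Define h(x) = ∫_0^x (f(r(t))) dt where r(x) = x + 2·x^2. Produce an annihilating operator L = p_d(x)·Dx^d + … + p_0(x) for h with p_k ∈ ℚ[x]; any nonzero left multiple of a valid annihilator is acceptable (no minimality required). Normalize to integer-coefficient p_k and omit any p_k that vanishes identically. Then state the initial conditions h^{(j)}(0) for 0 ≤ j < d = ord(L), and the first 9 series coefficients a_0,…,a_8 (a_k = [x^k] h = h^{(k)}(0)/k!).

L = (9 + 108·x + 432·x^2 + 576·x^3)·Dx - 4·Dx^2 + (1 + 4·x)·Dx^3  (order 3).
h: a_k = 0, 4, 0, -6, -18, -117/10, 18, 6399/140, 1917/40, …
ICs: h(0) = 0, h′(0) = 4, h′′(0) = 0.

f: a_k = 4, 0, -18, 0, 27/2, 0, -81/20, 0, 729/1120, …
h₀=f(r): pull back L_f along r ⇒ L₀.
∫: right-multiply L₀ by Dx.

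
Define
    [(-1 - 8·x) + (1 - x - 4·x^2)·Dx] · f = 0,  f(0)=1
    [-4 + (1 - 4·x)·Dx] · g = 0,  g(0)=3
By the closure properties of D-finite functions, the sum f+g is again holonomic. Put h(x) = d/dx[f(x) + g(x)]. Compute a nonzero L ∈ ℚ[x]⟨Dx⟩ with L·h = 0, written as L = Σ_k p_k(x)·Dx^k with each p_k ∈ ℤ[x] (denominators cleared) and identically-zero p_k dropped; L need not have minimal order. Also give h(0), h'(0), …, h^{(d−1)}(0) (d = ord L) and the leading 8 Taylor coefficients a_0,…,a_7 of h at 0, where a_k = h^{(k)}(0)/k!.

L = (264 - 384·x + 6912·x^2 - 6144·x^3 + 6144·x^4) + (-21 - 264·x - 96·x^2 + 4608·x^3 - 5376·x^4 + 6144·x^5)·Dx + (-1 + 41·x - 228·x^2 + 288·x^3 + 256·x^4 - 768·x^5 + 1024·x^6)·Dx^2  (order 2).
h: a_k = 13, 106, 603, 3188, 15685, 74814, 347151, 1582184, …
ICs: h(0) = 13, h′(0) = 106.

f: a_k = 1, 1, 5, 9, 29, 65, 181, 441, …
g: a_k = 3, 12, 48, 192, 768, 3072, 12288, 49152, …
f+g: L₀ = lclm(L_f,L_g), ord ≤ 1+1.
h=h₀': d/dx-closure on L₀ ⇒ L.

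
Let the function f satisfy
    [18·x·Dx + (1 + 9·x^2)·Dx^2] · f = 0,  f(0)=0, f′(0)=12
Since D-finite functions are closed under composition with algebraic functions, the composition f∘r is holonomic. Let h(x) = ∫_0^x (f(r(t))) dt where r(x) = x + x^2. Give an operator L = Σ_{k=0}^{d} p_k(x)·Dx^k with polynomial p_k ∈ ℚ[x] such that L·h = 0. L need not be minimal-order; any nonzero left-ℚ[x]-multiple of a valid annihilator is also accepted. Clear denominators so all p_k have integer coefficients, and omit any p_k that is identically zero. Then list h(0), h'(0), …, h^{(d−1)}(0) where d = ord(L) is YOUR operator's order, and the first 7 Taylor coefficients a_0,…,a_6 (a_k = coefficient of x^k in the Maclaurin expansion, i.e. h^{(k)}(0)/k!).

L = (-2 + 18·x + 72·x^2 + 108·x^3 + 54·x^4)·Dx^2 + (1 + 2·x + 9·x^2 + 36·x^3 + 45·x^4 + 18·x^5)·Dx^3  (order 3).
h: a_k = 0, 0, 6, 4, -9, -108/5, 72/5, …
ICs: h(0) = 0, h′(0) = 0, h′′(0) = 12.

f: a_k = 0, 12, 0, -36, 0, 972/5, 0, …
h₀=f(r): pull back L_f along r ⇒ L₀.
h=∫h₀ ⇒ L = L₀·Dx.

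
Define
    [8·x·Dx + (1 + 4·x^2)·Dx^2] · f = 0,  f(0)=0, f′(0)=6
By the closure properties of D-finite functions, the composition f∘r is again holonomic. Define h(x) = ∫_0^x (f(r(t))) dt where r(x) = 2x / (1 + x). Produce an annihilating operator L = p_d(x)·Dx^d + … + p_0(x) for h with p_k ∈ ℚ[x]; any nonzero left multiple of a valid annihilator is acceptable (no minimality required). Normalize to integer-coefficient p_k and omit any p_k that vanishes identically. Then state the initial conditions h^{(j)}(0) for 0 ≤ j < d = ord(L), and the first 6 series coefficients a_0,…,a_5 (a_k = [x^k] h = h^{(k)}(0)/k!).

L = (2 + 34·x)·Dx^2 + (1 + 2·x + 17·x^2)·Dx^3  (order 3).
h: a_k = 0, 0, 6, -4, -13, 36, …
ICs: h(0) = 0, h′(0) = 0, h′′(0) = 12.

f: a_k = 0, 6, 0, -8, 0, 96/5, …
L₀ from L_f via x↦r, Dx↦r'^{-1}Dx.
h=∫h₀ ⇒ L = L₀·Dx.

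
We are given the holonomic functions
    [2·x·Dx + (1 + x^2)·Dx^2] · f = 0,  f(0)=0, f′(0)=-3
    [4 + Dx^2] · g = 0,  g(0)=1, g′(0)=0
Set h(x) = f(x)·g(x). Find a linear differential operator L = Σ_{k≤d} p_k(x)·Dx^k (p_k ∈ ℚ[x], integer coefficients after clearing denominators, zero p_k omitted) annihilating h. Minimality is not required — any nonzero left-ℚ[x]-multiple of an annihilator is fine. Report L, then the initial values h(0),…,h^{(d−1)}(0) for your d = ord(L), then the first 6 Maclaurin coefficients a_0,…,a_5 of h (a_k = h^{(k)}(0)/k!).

L = (160 + 464·x^2 + 464·x^4 + 256·x^6 + 64·x^8) + (96·x + 224·x^3 + 192·x^5 + 64·x^7)·Dx + (60 + 188·x^2 + 216·x^4 + 128·x^6 + 32·x^8)·Dx^2 + (24·x + 56·x^3 + 48·x^5 + 16·x^7)·Dx^3 + (5 + 18·x^2 + 25·x^4 + 16·x^6 + 4·x^8)·Dx^4  (order 4).
h: a_k = 0, -3, 0, 7, 0, -23/5, …
ICs: h(0) = 0, h′(0) = -3, h′′(0) = 0, h′′′(0) = 42.

f: a_k = 0, -3, 0, 1, 0, -3/5, …
g: a_k = 1, 0, -2, 0, 2/3, 0, …
h₀=f·g: eliminate ⇒ L₀, order ≤ 2·2.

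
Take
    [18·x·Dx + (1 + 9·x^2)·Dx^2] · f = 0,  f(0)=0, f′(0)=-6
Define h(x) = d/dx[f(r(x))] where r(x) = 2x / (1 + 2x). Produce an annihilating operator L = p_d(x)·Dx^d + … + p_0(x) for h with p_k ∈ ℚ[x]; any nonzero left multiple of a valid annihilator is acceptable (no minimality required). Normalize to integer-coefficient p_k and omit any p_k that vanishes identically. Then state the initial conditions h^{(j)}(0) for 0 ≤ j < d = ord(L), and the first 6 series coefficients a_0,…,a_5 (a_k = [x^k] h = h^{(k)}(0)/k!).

f: a_k = 0, -6, 0, 18, 0, -486/5, …
Change of var in L_f (x↦r) gives L₀.
Differentiate: ansatz ord ≤ ord L₀ ⇒ L.
L = (4 + 80·x) + (1 + 4·x + 40·x^2)·Dx  (order 1).
h: a_k = -12, 48, 288, -3072, 768, 119808, …
ICs: h(0) = -12.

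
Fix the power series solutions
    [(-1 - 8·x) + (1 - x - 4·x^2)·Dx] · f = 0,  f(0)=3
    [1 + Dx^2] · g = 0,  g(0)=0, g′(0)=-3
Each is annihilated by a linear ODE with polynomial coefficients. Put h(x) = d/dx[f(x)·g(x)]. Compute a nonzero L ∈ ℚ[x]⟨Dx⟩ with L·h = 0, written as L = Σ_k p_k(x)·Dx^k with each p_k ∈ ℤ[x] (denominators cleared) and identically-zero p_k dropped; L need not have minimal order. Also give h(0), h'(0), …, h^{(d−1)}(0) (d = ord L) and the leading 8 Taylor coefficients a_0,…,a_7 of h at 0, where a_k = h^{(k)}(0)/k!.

L = (159 - 2·x - 7·x^2 + 8·x^3 + 16·x^4) + (22 + 178·x + 24·x^2 + 64·x^3)·Dx + (-7 + 6·x + 25·x^2 + 8·x^3 + 16·x^4)·Dx^2  (order 2).
h: a_k = -9, -18, -261/2, -318, -10143/8, -68589/20, -888089/80, -2168417/70, …
ICs: h(0) = -9, h′(0) = -18.

f: a_k = 3, 3, 15, 27, 87, 195, 543, 1323, …
g: a_k = 0, -3, 0, 1/2, 0, -1/40, 0, 1/1680, …
f·g: L₀ = L_f ⊗_s L_g, ord ≤ 1·2.
Derive L from L₀ (diff closure).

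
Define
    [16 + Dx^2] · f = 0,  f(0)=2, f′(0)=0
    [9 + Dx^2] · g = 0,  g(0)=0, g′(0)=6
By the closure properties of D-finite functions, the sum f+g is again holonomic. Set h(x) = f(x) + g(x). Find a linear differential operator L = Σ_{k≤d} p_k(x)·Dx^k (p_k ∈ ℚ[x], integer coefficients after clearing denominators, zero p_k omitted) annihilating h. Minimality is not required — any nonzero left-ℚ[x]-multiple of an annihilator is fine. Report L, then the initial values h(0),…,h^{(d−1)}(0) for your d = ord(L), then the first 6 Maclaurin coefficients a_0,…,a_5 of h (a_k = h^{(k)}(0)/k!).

L = 144 + 25·Dx^2 + Dx^4  (order 4).
h: a_k = 2, 6, -16, -9, 64/3, 81/20, …
ICs: h(0) = 2, h′(0) = 6, h′′(0) = -32, h′′′(0) = -54.

f: a_k = 2, 0, -16, 0, 64/3, 0, …
g: a_k = 0, 6, 0, -9, 0, 81/20, …
f+g: L₀ = lclm(L_f,L_g), ord ≤ 2+2.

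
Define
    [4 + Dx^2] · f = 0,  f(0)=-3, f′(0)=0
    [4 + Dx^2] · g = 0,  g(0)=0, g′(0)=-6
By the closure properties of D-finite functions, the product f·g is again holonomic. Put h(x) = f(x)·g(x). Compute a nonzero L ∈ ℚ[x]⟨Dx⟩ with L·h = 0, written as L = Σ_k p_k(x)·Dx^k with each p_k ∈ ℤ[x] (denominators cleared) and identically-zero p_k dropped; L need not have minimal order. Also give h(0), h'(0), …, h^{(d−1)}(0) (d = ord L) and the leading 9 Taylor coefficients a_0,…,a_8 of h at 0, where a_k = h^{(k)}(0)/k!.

L = 16·Dx + Dx^3  (order 3).
h: a_k = 0, 18, 0, -48, 0, 192/5, 0, -512/35, 0, …
ICs: h(0) = 0, h′(0) = 18, h′′(0) = 0.

f: a_k = -3, 0, 6, 0, -2, 0, 4/15, 0, -2/105, …
g: a_k = 0, -6, 0, 4, 0, -4/5, 0, 8/105, 0, …
L₀ := L_f ⊗_s L_g (sym. prod.), ord ≤ 4.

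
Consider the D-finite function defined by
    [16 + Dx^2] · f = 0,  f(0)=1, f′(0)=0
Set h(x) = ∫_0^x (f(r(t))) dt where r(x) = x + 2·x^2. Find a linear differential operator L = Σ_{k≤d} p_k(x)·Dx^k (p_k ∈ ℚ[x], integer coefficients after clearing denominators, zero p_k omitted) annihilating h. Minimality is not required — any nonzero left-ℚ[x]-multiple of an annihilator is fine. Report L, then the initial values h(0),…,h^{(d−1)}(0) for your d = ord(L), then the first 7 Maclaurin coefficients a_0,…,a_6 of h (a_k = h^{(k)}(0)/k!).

L = (16 + 192·x + 768·x^2 + 1024·x^3)·Dx - 4·Dx^2 + (1 + 4·x)·Dx^3  (order 3).
h: a_k = 0, 1, 0, -8/3, -8, -64/15, 128/9, …
ICs: h(0) = 0, h′(0) = 1, h′′(0) = 0.

f: a_k = 1, 0, -8, 0, 32/3, 0, -256/45, …
f∘r: x↦r, Dx↦Dx/r' in L_f ⇒ L₀.
∫: right-multiply L₀ by Dx.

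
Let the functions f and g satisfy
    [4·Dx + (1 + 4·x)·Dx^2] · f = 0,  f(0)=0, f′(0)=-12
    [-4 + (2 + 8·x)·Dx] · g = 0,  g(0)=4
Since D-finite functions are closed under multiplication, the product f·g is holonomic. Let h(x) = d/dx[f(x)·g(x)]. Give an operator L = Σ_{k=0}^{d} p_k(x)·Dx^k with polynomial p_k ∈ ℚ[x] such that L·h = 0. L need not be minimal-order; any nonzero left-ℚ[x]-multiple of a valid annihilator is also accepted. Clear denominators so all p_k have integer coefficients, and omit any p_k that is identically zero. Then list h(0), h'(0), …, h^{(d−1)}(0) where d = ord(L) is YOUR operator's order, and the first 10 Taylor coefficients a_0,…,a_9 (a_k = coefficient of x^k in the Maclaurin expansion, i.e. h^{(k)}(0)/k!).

L = 4 + (8 + 32·x)·Dx + (1 + 8·x + 16·x^2)·Dx^2  (order 2).
h: a_k = -48, 0, 96, -512, 2272, -47616/5, 194752/5, -5507072/35, 4418592/7, -52960256/21, …
ICs: h(0) = -48, h′(0) = 0.

f: a_k = 0, -12, 24, -64, 192, -3072/5, 2048, -49152/7, 24576, -262144/3, …
g: a_k = 4, 8, -8, 16, -40, 112, -336, 1056, -3432, 11440, …
h₀=f·g: eliminate ⇒ L₀, order ≤ 2·1.
Differentiate: ansatz ord ≤ ord L₀ ⇒ L.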